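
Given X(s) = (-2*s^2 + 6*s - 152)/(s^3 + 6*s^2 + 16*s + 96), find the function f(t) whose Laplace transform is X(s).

f(t) = -3*sin(4*t) + 3*cos(4*t) - 5*exp(-6*t)

Factor the denominator: s^3 + 6*s^2 + 16*s + 96 = (s + 6)*(s^2 + 16).
Partial fraction decomposition gives [-5/(s + 6)] + [3*s/(s^2 + 16)] + [-12/(s^2 + 16)].
Invert each term: -5/(s + 6) ↔ -5e^(-6t); 3·s/(s^2 + 16) ↔ 3cos(4t); -3·4/(s^2 + 16) ↔ -3sin(4t).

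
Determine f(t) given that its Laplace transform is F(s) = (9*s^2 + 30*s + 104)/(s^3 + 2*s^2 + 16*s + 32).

f(t) = 5*sin(4*t) + 5*cos(4*t) + 4*exp(-2*t)

Factor the denominator: s^3 + 2*s^2 + 16*s + 32 = (s + 2)*(s^2 + 16).
Partial fraction decomposition gives [4/(s + 2)] + [5*s/(s^2 + 16)] + [20/(s^2 + 16)].
Invert each term: 4/(s + 2) ↔ 4e^(-2t); 5·s/(s^2 + 16) ↔ 5cos(4t); 5·4/(s^2 + 16) ↔ 5sin(4t).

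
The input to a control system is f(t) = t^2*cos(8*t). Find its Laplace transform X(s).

X(s) = 2*s*(s^2 - 192)/(s^2 + 64)^3

L{cos(8t)} = s/(s^2 + 64).
Then apply L{t^2·g(t)} = (-1)^2 d^2/ds^2[G(s)] with G(s) = s/(s^2 + 64):
differentiating 2 times and applying the sign gives 2*s*(s^2 - 192)/(s^2 + 64)^3.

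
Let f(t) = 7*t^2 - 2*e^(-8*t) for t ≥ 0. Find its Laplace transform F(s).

F(s) = -2/(s + 8) + 14/s^3

Apply the Laplace transform termwise.
(-2)·[L{e^(-8t)} = 1/(s + 8)]; (7)·[L{t^2} = 2!/s^3 = 2/s^3].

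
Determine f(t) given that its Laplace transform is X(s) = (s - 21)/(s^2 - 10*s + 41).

Complete the square in the denominator: s^2 - 10*s + 41 = (s - 5)^2 + 4^2.
Split the numerator to match: s - 21 = 1·(s - 5) - 4·4.
Invert each term: 1·(s - 5)/((s - 5)^2 + 16) ↔ e^(5t)cos(4t); -4·4/((s - 5)^2 + 16) ↔ -4e^(5t)sin(4t).

f(t) = -4*exp(5*t)*sin(4*t) + exp(5*t)*cos(4*t)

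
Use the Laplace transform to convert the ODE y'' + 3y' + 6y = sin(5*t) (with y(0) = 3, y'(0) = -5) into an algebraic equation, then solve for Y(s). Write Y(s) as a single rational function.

Laplace-transform each side.
The derivative rules (L{y''} = s^2 Y - s·y(0) - y'(0) and L{y'} = sY - y(0), with y(0) = 3, y'(0) = -5) turn the left side into (s^2 + 3*s + 6)Y - (3*s + 4).
The right side is L{sin(5*t)} = 5/(s^2 + 25).
So (s^2 + 3*s + 6)Y = 5/(s^2 + 25) + (3*s + 4).
Isolate Y and clear denominators.

Y(s) = (3*s^3 + 4*s^2 + 75*s + 105)/(s^4 + 3*s^3 + 31*s^2 + 75*s + 150)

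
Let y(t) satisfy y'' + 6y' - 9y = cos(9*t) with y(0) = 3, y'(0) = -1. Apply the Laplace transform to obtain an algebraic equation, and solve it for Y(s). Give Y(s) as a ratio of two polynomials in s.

Transform both sides with L{·}.
Using L{y''} = s^2 Y - s·y(0) - y'(0) and L{y'} = sY - y(0), with y(0) = 3, y'(0) = -1, the left side becomes (s^2 + 6*s - 9)Y - (3*s + 17).
The right side is L{cos(9*t)} = s/(s^2 + 81).
So (s^2 + 6*s - 9)Y = s/(s^2 + 81) + (3*s + 17).
Divide through and combine into a single rational function.

Y(s) = (3*s^3 + 17*s^2 + 244*s + 1377)/(s^4 + 6*s^3 + 72*s^2 + 486*s - 729)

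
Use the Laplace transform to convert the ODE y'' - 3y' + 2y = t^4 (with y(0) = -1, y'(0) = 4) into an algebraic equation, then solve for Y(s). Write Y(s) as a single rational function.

Y(s) = (-s^6 + 7*s^5 + 24)/(s^7 - 3*s^6 + 2*s^5)

Laplace-transform each side.
The derivative rules (L{y''} = s^2 Y - s·y(0) - y'(0) and L{y'} = sY - y(0), with y(0) = -1, y'(0) = 4) turn the left side into (s^2 - 3*s + 2)Y - (-s + 7).
The right side is L{t^4} = 24/s^5.
So (s^2 - 3*s + 2)Y = 24/s^5 + (-s + 7).
Divide through and combine into a single rational function.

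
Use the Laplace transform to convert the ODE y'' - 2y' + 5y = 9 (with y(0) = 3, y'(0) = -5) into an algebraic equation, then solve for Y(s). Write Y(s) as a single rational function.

Y(s) = (3*s^2 - 11*s + 9)/(s^3 - 2*s^2 + 5*s)

Apply the Laplace transform to the equation.
The derivative rules (L{y''} = s^2 Y - s·y(0) - y'(0) and L{y'} = sY - y(0), with y(0) = 3, y'(0) = -5) turn the left side into (s^2 - 2*s + 5)Y - (3*s - 11).
The right side is L{9} = 9/s.
So (s^2 - 2*s + 5)Y = 9/s + (3*s - 11).
Divide through and combine into a single rational function.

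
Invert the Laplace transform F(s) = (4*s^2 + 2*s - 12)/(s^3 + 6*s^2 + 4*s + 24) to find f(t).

f(t) = -2*sin(2*t) + cos(2*t) + 3*exp(-6*t)

Factor the denominator: s^3 + 6*s^2 + 4*s + 24 = (s + 6)*(s^2 + 4).
Partial fraction decomposition gives [3/(s + 6)] + [s/(s^2 + 4)] + [-4/(s^2 + 4)].
Invert each term: 3/(s + 6) ↔ 3e^(-6t); 1·s/(s^2 + 4) ↔ cos(2t); -2·2/(s^2 + 4) ↔ -2sin(2t).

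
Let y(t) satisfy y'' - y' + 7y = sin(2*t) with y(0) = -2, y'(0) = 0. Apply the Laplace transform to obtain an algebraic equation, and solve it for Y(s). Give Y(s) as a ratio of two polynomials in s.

Take the Laplace transform of both sides.
With L{y''} = s^2 Y - s·y(0) - y'(0) and L{y'} = sY - y(0), with y(0) = -2, y'(0) = 0: the LHS transforms to (s^2 - s + 7)Y - (-2*s + 2).
The right side is L{sin(2*t)} = 2/(s^2 + 4).
So (s^2 - s + 7)Y = 2/(s^2 + 4) + (-2*s + 2).
Divide through and combine into a single rational function.

Y(s) = (-2*s^3 + 2*s^2 - 8*s + 10)/(s^4 - s^3 + 11*s^2 - 4*s + 28)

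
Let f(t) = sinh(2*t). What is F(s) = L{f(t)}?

L{sinh(2t)} = 2/(s^2 - 4).

F(s) = 2/(s^2 - 4)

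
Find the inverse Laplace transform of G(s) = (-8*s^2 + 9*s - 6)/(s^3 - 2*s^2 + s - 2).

-4*exp(2*t) + sin(t) - 4*cos(t)

Factor the denominator: s^3 - 2*s^2 + s - 2 = (s - 2)*(s^2 + 1).
Partial fraction decomposition gives [-4/(s - 2)] + [-4*s/(s^2 + 1)] + [1/(s^2 + 1)].
Invert each term: -4/(s - 2) ↔ -4e^(2t); -4·s/(s^2 + 1) ↔ -4cos(t); 1·1/(s^2 + 1) ↔ sin(t).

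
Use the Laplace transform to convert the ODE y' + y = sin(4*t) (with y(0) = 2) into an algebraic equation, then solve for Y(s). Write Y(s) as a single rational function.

Y(s) = (2*s^2 + 36)/(s^3 + s^2 + 16*s + 16)

Laplace-transform each side.
The derivative rules (L{y'} = sY - y(0) = sY - 2) turn the left side into (s + 1)Y - (2).
The right side is L{sin(4*t)} = 4/(s^2 + 16).
So (s + 1)Y = 4/(s^2 + 16) + (2).
Isolate Y and clear denominators.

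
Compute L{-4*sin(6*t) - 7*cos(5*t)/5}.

The transform is linear, so treat each term independently.
(-4)·[L{sin(6t)} = 6/(s^2 + 36)]; (-7/5)·[L{cos(5t)} = s/(s^2 + 25)].

-7*s/(5*(s^2 + 25)) - 24/(s^2 + 36)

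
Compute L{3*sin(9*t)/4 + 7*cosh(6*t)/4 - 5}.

7*s/(4*(s^2 - 36)) + 27/(4*(s^2 + 81)) - 5/s

By linearity of the Laplace transform, transform each term separately.
L{-5} = -5/s; (7/4)·[L{cosh(6t)} = s/(s^2 - 36)]; (3/4)·[L{sin(9t)} = 9/(s^2 + 81)].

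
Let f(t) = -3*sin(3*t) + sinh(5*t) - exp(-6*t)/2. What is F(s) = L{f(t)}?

F(s) = -9/(s^2 + 9) + 5/(s^2 - 25) - 1/(2*(s + 6))

Apply the Laplace transform termwise.
(-3)·[L{sin(3t)} = 3/(s^2 + 9)]; L{sinh(5t)} = 5/(s^2 - 25); (-1/2)·[L{e^(-6t)} = 1/(s + 6)].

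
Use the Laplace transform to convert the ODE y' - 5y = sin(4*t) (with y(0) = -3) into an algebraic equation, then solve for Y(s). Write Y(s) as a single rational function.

Take the Laplace transform of both sides.
The derivative rules (L{y'} = sY - y(0) = sY - (-3)) turn the left side into (s - 5)Y - (-3).
The right side is L{sin(4*t)} = 4/(s^2 + 16).
So (s - 5)Y = 4/(s^2 + 16) + (-3).
Isolate Y and clear denominators.

Y(s) = (-3*s^2 - 44)/(s^3 - 5*s^2 + 16*s - 80)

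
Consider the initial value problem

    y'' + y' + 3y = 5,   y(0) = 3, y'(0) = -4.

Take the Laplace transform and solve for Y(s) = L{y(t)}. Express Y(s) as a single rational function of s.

Y(s) = (3*s^2 - s + 5)/(s^3 + s^2 + 3*s)

Transform both sides with L{·}.
With L{y''} = s^2 Y - s·y(0) - y'(0) and L{y'} = sY - y(0), with y(0) = 3, y'(0) = -4: the LHS transforms to (s^2 + s + 3)Y - (3*s - 1).
The right side is L{5} = 5/s.
So (s^2 + s + 3)Y = 5/s + (3*s - 1).
Divide through and combine into a single rational function.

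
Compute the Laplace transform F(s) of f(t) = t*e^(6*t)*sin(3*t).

L{sin(3t)} = 3/(s^2 + 9).
Multiplying by e^(6t) shifts s → s - 6, so L{e^(6*t)*sin(3*t)} = 3/((s - 6)^2 + 9).
Then apply L{t·g(t)} = -d/ds[G(s)] with G(s) = 3/((s - 6)^2 + 9):
differentiating 1 time and applying the sign gives 6*(s - 6)/(s^2 - 12*s + 45)^2.

F(s) = 6*(s - 6)/(s^2 - 12*s + 45)^2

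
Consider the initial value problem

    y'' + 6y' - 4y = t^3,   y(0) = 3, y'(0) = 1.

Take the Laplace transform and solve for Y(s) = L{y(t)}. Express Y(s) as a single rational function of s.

Y(s) = (3*s^5 + 19*s^4 + 6)/(s^6 + 6*s^5 - 4*s^4)

Transform both sides with L{·}.
With L{y''} = s^2 Y - s·y(0) - y'(0) and L{y'} = sY - y(0), with y(0) = 3, y'(0) = 1: the LHS transforms to (s^2 + 6*s - 4)Y - (3*s + 19).
The right side is L{t^3} = 6/s^4.
So (s^2 + 6*s - 4)Y = 6/s^4 + (3*s + 19).
Divide through and combine into a single rational function.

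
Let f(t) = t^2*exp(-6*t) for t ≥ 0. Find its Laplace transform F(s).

F(s) = 2/(s + 6)^3

L{e^(-6t)} = 1/(s + 6).
Then apply L{t^2·g(t)} = (-1)^2 d^2/ds^2[G(s)] with G(s) = 1/(s + 6):
differentiating 2 times and applying the sign gives 2/(s + 6)^3.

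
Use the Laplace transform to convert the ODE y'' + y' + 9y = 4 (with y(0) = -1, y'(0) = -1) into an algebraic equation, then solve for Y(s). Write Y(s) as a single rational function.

Y(s) = (-s^2 - 2*s + 4)/(s^3 + s^2 + 9*s)

Laplace-transform each side.
With L{y''} = s^2 Y - s·y(0) - y'(0) and L{y'} = sY - y(0), with y(0) = -1, y'(0) = -1: the LHS transforms to (s^2 + s + 9)Y - (-s - 2).
The right side is L{4} = 4/s.
So (s^2 + s + 9)Y = 4/s + (-s - 2).
Isolate Y and clear denominators.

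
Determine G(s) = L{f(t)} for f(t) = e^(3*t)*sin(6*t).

G(s) = 6/((s - 3)^2 + 36)

L{sin(6t)} = 6/(s^2 + 36).
By the first shifting theorem, multiplying by e^(3t) replaces s with s - 3.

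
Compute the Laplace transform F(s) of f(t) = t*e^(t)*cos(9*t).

L{cos(9t)} = s/(s^2 + 81).
Multiplying by e^(t) shifts s → s - 1, so L{e^(t)*cos(9*t)} = (s - 1)/((s - 1)^2 + 81).
Then apply L{t·g(t)} = -d/ds[G(s)] with G(s) = (s - 1)/((s - 1)^2 + 81):
differentiating 1 time and applying the sign gives (s - 10)*(s + 8)/(s^2 - 2*s + 82)^2.

F(s) = (s - 10)*(s + 8)/(s^2 - 2*s + 82)^2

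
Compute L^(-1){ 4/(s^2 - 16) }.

sinh(4*t)

Since L{sinh(4t)} = 4/(s^2 - 16), the inverse is sinh(4*t).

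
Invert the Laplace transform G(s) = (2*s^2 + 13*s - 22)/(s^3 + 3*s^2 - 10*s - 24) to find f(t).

f(t) = exp(3*t) + 4*exp(-2*t) - 3*exp(-4*t)

Factor the denominator: s^3 + 3*s^2 - 10*s - 24 = (s - 3)*(s + 2)*(s + 4).
Partial fraction decomposition gives [4/(s + 2)] + [-3/(s + 4)] + [1/(s - 3)].
Invert each term: 4/(s + 2) ↔ 4e^(-2t); -3/(s + 4) ↔ -3e^(-4t); 1/(s - 3) ↔ e^(3t).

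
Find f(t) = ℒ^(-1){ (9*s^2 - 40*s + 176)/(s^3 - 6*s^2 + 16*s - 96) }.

f(t) = 5*exp(6*t) - 4*sin(4*t) + 4*cos(4*t)

Factor the denominator: s^3 - 6*s^2 + 16*s - 96 = (s - 6)*(s^2 + 16).
Partial fraction decomposition gives [5/(s - 6)] + [4*s/(s^2 + 16)] + [-16/(s^2 + 16)].
Invert each term: 5/(s - 6) ↔ 5e^(6t); 4·s/(s^2 + 16) ↔ 4cos(4t); -4·4/(s^2 + 16) ↔ -4sin(4t).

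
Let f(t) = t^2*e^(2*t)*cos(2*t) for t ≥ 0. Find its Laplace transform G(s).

G(s) = 2*(s - 2)*(s^2 - 4*s - 8)/(s^2 - 4*s + 8)^3

L{cos(2t)} = s/(s^2 + 4).
Multiplying by e^(2t) shifts s → s - 2, so L{e^(2*t)*cos(2*t)} = (s - 2)/((s - 2)^2 + 4).
Then apply L{t^2·g(t)} = (-1)^2 d^2/ds^2[H(s)] with H(s) = (s - 2)/((s - 2)^2 + 4):
differentiating 2 times and applying the sign gives 2*(s - 2)*(s^2 - 4*s - 8)/(s^2 - 4*s + 8)^3.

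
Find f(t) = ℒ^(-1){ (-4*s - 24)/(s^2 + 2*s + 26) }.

f(t) = -4*exp(-t)*sin(5*t) - 4*exp(-t)*cos(5*t)

Complete the square in the denominator: s^2 + 2*s + 26 = (s + 1)^2 + 5^2.
Split the numerator to match: -4*s - 24 = -4·(s + 1) - 4·5.
Invert each term: -4·(s + 1)/((s + 1)^2 + 25) ↔ -4e^(-t)cos(5t); -4·5/((s + 1)^2 + 25) ↔ -4e^(-t)sin(5t).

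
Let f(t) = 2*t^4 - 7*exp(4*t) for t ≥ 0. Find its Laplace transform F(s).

By linearity of the Laplace transform, transform each term separately.
(2)·[L{t^4} = 4!/s^5 = 24/s^5]; (-7)·[L{e^(4t)} = 1/(s - 4)].

F(s) = -7/(s - 4) + 48/s^5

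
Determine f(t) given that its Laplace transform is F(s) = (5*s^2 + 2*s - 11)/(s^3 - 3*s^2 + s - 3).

f(t) = 4*exp(3*t) + 5*sin(t) + cos(t)

Factor the denominator: s^3 - 3*s^2 + s - 3 = (s - 3)*(s^2 + 1).
Partial fraction decomposition gives [4/(s - 3)] + [s/(s^2 + 1)] + [5/(s^2 + 1)].
Invert each term: 4/(s - 3) ↔ 4e^(3t); 1·s/(s^2 + 1) ↔ cos(t); 5·1/(s^2 + 1) ↔ 5sin(t).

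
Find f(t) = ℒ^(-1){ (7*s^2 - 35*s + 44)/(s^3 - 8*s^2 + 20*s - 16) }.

Factor the denominator: s^3 - 8*s^2 + 20*s - 16 = (s - 4)*(s - 2)^2.
Partial fraction decomposition gives [3/(s - 2)] + [-1/(s - 2)^2] + [4/(s - 4)].
Invert each term: 3/(s - 2) ↔ 3e^(2t); -1/(s - 2)^2 ↔ -t·e^(2t); 4/(s - 4) ↔ 4e^(4t).

f(t) = -t*exp(2*t) + 4*exp(4*t) + 3*exp(2*t)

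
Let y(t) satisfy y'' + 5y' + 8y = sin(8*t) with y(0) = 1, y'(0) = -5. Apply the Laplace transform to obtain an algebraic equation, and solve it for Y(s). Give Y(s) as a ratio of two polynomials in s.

Transform both sides with L{·}.
Using L{y''} = s^2 Y - s·y(0) - y'(0) and L{y'} = sY - y(0), with y(0) = 1, y'(0) = -5, the left side becomes (s^2 + 5*s + 8)Y - (s).
The right side is L{sin(8*t)} = 8/(s^2 + 64).
So (s^2 + 5*s + 8)Y = 8/(s^2 + 64) + (s).
Divide through and combine into a single rational function.

Y(s) = (s^3 + 64*s + 8)/(s^4 + 5*s^3 + 72*s^2 + 320*s + 512)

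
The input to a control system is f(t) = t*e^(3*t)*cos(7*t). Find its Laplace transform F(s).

F(s) = (s - 10)*(s + 4)/(s^2 - 6*s + 58)^2

L{cos(7t)} = s/(s^2 + 49).
Multiplying by e^(3t) shifts s → s - 3, so L{e^(3*t)*cos(7*t)} = (s - 3)/((s - 3)^2 + 49).
Then apply L{t·g(t)} = -d/ds[G(s)] with G(s) = (s - 3)/((s - 3)^2 + 49):
differentiating 1 time and applying the sign gives (s - 10)*(s + 4)/(s^2 - 6*s + 58)^2.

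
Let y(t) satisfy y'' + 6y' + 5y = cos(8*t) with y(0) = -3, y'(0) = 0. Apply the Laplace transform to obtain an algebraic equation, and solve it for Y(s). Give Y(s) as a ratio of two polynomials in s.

Y(s) = (-3*s^3 - 18*s^2 - 191*s - 1152)/(s^4 + 6*s^3 + 69*s^2 + 384*s + 320)

Transform both sides with L{·}.
The derivative rules (L{y''} = s^2 Y - s·y(0) - y'(0) and L{y'} = sY - y(0), with y(0) = -3, y'(0) = 0) turn the left side into (s^2 + 6*s + 5)Y - (-3*s - 18).
The right side is L{cos(8*t)} = s/(s^2 + 64).
So (s^2 + 6*s + 5)Y = s/(s^2 + 64) + (-3*s - 18).
Divide through and combine into a single rational function.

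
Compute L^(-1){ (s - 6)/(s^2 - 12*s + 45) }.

Rewrite the denominator: s^2 - 12*s + 45 = (s - 6)^2 + 9.
The form in (s - 6) signals a first-shifting-theorem factor e^(6t).
Since L{cos(3t)} = s/(s^2 + 9), the inverse is e^(6*t)*cos(3*t).

exp(6*t)*cos(3*t)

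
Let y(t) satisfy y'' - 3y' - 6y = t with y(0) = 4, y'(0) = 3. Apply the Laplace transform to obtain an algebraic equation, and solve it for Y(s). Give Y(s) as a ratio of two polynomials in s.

Y(s) = (4*s^3 - 9*s^2 + 1)/(s^4 - 3*s^3 - 6*s^2)

Transform both sides with L{·}.
Using L{y''} = s^2 Y - s·y(0) - y'(0) and L{y'} = sY - y(0), with y(0) = 4, y'(0) = 3, the left side becomes (s^2 - 3*s - 6)Y - (4*s - 9).
The right side is L{t} = s^(-2).
So (s^2 - 3*s - 6)Y = s^(-2) + (4*s - 9).
Divide through and combine into a single rational function.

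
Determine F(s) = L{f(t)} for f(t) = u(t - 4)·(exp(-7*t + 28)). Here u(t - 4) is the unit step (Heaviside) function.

F(s) = exp(-4*s)/(s + 7)

By the second shifting theorem, L{u(t - c)·g(t - c)} = e^(-cs)·G(s) with c = 4 and G(s) = L{g(t)}.
L{e^(-7t)} = 1/(s + 7).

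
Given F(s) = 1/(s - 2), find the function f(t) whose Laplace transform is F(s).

f(t) = exp(2*t)

Since L{e^(2t)} = 1/(s - 2), the inverse is e^(2*t).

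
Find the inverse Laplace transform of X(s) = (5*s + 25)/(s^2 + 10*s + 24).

Rewrite the denominator: s^2 + 10*s + 24 = (s + 5)^2 - 1.
The form in (s + 5) signals a first-shifting-theorem factor e^(-5t).
Since L{cosh(t)} = s/(s^2 - 1), the inverse is e^(-5*t)*cosh(t), scaled by 5.

5*exp(-5*t)*cosh(t)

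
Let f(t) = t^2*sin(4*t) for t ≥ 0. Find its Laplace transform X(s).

X(s) = 8*(3*s^2 - 16)/(s^2 + 16)^3

L{sin(4t)} = 4/(s^2 + 16).
Then apply L{t^2·g(t)} = (-1)^2 d^2/ds^2[G(s)] with G(s) = 4/(s^2 + 16):
differentiating 2 times and applying the sign gives 8*(3*s^2 - 16)/(s^2 + 16)^3.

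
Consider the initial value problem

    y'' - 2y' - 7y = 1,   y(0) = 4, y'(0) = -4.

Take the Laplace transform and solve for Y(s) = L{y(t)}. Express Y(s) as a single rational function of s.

Laplace-transform each side.
With L{y''} = s^2 Y - s·y(0) - y'(0) and L{y'} = sY - y(0), with y(0) = 4, y'(0) = -4: the LHS transforms to (s^2 - 2*s - 7)Y - (4*s - 12).
The right side is L{1} = 1/s.
So (s^2 - 2*s - 7)Y = 1/s + (4*s - 12).
Isolate Y and clear denominators.

Y(s) = (4*s^2 - 12*s + 1)/(s^3 - 2*s^2 - 7*s)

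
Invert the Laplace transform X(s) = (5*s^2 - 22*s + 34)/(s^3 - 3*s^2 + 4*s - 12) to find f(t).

f(t) = exp(3*t) - 5*sin(2*t) + 4*cos(2*t)

Factor the denominator: s^3 - 3*s^2 + 4*s - 12 = (s - 3)*(s^2 + 4).
Partial fraction decomposition gives [1/(s - 3)] + [4*s/(s^2 + 4)] + [-10/(s^2 + 4)].
Invert each term: 1/(s - 3) ↔ e^(3t); 4·s/(s^2 + 4) ↔ 4cos(2t); -5·2/(s^2 + 4) ↔ -5sin(2t).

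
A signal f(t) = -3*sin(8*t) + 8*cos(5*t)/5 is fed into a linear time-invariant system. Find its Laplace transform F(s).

F(s) = 8*s/(5*(s^2 + 25)) - 24/(s^2 + 64)

Apply the Laplace transform termwise.
(8/5)·[L{cos(5t)} = s/(s^2 + 25)]; (-3)·[L{sin(8t)} = 8/(s^2 + 64)].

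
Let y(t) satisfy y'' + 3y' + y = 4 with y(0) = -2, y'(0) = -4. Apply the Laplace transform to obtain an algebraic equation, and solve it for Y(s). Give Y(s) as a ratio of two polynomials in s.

Apply the Laplace transform to the equation.
Using L{y''} = s^2 Y - s·y(0) - y'(0) and L{y'} = sY - y(0), with y(0) = -2, y'(0) = -4, the left side becomes (s^2 + 3*s + 1)Y - (-2*s - 10).
The right side is L{4} = 4/s.
So (s^2 + 3*s + 1)Y = 4/s + (-2*s - 10).
Divide through and combine into a single rational function.

Y(s) = (-2*s^2 - 10*s + 4)/(s^3 + 3*s^2 + s)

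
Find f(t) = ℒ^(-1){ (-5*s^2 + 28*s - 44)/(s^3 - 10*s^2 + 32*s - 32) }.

Factor the denominator: s^3 - 10*s^2 + 32*s - 32 = (s - 4)^2*(s - 2).
Partial fraction decomposition gives [-3/(s - 4)] + [-6/(s - 4)^2] + [-2/(s - 2)].
Invert each term: -3/(s - 4) ↔ -3e^(4t); -6/(s - 4)^2 ↔ -6t·e^(4t); -2/(s - 2) ↔ -2e^(2t).

f(t) = -6*t*exp(4*t) - 3*exp(4*t) - 2*exp(2*t)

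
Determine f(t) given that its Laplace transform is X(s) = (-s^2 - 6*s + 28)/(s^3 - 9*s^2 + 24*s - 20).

f(t) = -4*t*exp(2*t) - 3*exp(5*t) + 2*exp(2*t)

Factor the denominator: s^3 - 9*s^2 + 24*s - 20 = (s - 5)*(s - 2)^2.
Partial fraction decomposition gives [2/(s - 2)] + [-4/(s - 2)^2] + [-3/(s - 5)].
Invert each term: 2/(s - 2) ↔ 2e^(2t); -4/(s - 2)^2 ↔ -4t·e^(2t); -3/(s - 5) ↔ -3e^(5t).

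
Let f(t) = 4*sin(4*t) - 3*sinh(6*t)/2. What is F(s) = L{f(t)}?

F(s) = 16/(s^2 + 16) - 9/(s^2 - 36)

The transform is linear, so treat each term independently.
(4)·[L{sin(4t)} = 4/(s^2 + 16)]; (-3/2)·[L{sinh(6t)} = 6/(s^2 - 36)].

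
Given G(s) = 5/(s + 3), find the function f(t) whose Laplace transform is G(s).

f(t) = 5*exp(-3*t)

Since L{e^(-3t)} = 1/(s + 3), the inverse is e^(-3*t), scaled by 5.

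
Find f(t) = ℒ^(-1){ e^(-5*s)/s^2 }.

f(t) = Heaviside(t - 5)*(t - 5)

The factor e^(-5s) signals a time shift by c = 5 (second shifting theorem).
L{t} = 1!/s^2 = 1/s^2, so L^-1{s^(-2)} = t.
Hence the inverse is u(t - 5) times that function evaluated at t - 5.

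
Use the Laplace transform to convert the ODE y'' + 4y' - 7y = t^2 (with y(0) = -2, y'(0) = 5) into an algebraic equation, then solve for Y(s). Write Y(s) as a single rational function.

Apply the Laplace transform to the equation.
The derivative rules (L{y''} = s^2 Y - s·y(0) - y'(0) and L{y'} = sY - y(0), with y(0) = -2, y'(0) = 5) turn the left side into (s^2 + 4*s - 7)Y - (-2*s - 3).
The right side is L{t^2} = 2/s^3.
So (s^2 + 4*s - 7)Y = 2/s^3 + (-2*s - 3).
Solve for Y(s) and write it as one ratio of polynomials.

Y(s) = (-2*s^4 - 3*s^3 + 2)/(s^5 + 4*s^4 - 7*s^3)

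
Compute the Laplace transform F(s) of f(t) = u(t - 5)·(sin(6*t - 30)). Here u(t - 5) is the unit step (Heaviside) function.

By the second shifting theorem, L{u(t - c)·g(t - c)} = e^(-cs)·G(s) with c = 5 and G(s) = L{g(t)}.
L{sin(6t)} = 6/(s^2 + 36).

F(s) = 6*exp(-5*s)/(s^2 + 36)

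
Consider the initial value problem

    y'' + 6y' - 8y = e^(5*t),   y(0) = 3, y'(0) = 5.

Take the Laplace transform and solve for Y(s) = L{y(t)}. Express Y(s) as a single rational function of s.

Y(s) = (3*s^2 + 8*s - 114)/(s^3 + s^2 - 38*s + 40)

Take the Laplace transform of both sides.
With L{y''} = s^2 Y - s·y(0) - y'(0) and L{y'} = sY - y(0), with y(0) = 3, y'(0) = 5: the LHS transforms to (s^2 + 6*s - 8)Y - (3*s + 23).
The right side is L{e^(5*t)} = 1/(s - 5).
So (s^2 + 6*s - 8)Y = 1/(s - 5) + (3*s + 23).
Isolate Y and clear denominators.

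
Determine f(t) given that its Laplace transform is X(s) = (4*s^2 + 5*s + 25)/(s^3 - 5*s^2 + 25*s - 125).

Factor the denominator: s^3 - 5*s^2 + 25*s - 125 = (s - 5)*(s^2 + 25).
Partial fraction decomposition gives [3/(s - 5)] + [s/(s^2 + 25)] + [10/(s^2 + 25)].
Invert each term: 3/(s - 5) ↔ 3e^(5t); 1·s/(s^2 + 25) ↔ cos(5t); 2·5/(s^2 + 25) ↔ 2sin(5t).

f(t) = 3*exp(5*t) + 2*sin(5*t) + cos(5*t)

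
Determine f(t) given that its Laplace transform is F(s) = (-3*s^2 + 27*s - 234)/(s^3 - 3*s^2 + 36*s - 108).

f(t) = -4*exp(3*t) + 5*sin(6*t) + cos(6*t)

Factor the denominator: s^3 - 3*s^2 + 36*s - 108 = (s - 3)*(s^2 + 36).
Partial fraction decomposition gives [-4/(s - 3)] + [s/(s^2 + 36)] + [30/(s^2 + 36)].
Invert each term: -4/(s - 3) ↔ -4e^(3t); 1·s/(s^2 + 36) ↔ cos(6t); 5·6/(s^2 + 36) ↔ 5sin(6t).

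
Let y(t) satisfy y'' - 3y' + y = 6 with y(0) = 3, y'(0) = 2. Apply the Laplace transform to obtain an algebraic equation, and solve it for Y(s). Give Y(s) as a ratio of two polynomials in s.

Take the Laplace transform of both sides.
With L{y''} = s^2 Y - s·y(0) - y'(0) and L{y'} = sY - y(0), with y(0) = 3, y'(0) = 2: the LHS transforms to (s^2 - 3*s + 1)Y - (3*s - 7).
The right side is L{6} = 6/s.
So (s^2 - 3*s + 1)Y = 6/s + (3*s - 7).
Solve for Y(s) and write it as one ratio of polynomials.

Y(s) = (3*s^2 - 7*s + 6)/(s^3 - 3*s^2 + s)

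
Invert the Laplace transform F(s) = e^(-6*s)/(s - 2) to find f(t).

The factor e^(-6s) signals a time shift by c = 6 (second shifting theorem).
L{e^(2t)} = 1/(s - 2), so L^-1{1/(s - 2)} = e^(2*t).
Hence the inverse is u(t - 6) times that function evaluated at t - 6.

f(t) = Heaviside(t - 6)*(exp(2*t - 12))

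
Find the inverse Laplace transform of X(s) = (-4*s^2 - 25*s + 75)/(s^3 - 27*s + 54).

-4*t*exp(3*t) - 5*exp(3*t) + exp(-6*t)

Factor the denominator: s^3 - 27*s + 54 = (s - 3)^2*(s + 6).
Partial fraction decomposition gives [-5/(s - 3)] + [-4/(s - 3)^2] + [1/(s + 6)].
Invert each term: -5/(s - 3) ↔ -5e^(3t); -4/(s - 3)^2 ↔ -4t·e^(3t); 1/(s + 6) ↔ e^(-6t).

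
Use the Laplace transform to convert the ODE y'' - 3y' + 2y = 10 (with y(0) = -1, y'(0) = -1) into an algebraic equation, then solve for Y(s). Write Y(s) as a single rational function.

Transform both sides with L{·}.
The derivative rules (L{y''} = s^2 Y - s·y(0) - y'(0) and L{y'} = sY - y(0), with y(0) = -1, y'(0) = -1) turn the left side into (s^2 - 3*s + 2)Y - (-s + 2).
The right side is L{10} = 10/s.
So (s^2 - 3*s + 2)Y = 10/s + (-s + 2).
Solve for Y(s) and write it as one ratio of polynomials.

Y(s) = (-s^2 + 2*s + 10)/(s^3 - 3*s^2 + 2*s)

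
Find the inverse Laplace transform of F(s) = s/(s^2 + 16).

Since L{cos(4t)} = s/(s^2 + 16), the inverse is cos(4*t).

cos(4*t)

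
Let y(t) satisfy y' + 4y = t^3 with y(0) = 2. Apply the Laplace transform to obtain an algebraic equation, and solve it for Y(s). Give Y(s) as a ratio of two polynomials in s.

Laplace-transform each side.
The derivative rules (L{y'} = sY - y(0) = sY - 2) turn the left side into (s + 4)Y - (2).
The right side is L{t^3} = 6/s^4.
So (s + 4)Y = 6/s^4 + (2).
Solve for Y(s) and write it as one ratio of polynomials.

Y(s) = (2*s^4 + 6)/(s^5 + 4*s^4)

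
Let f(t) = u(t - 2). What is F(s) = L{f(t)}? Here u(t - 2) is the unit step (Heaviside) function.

By the second shifting theorem, L{u(t - c)·g(t - c)} = e^(-cs)·G(s) with c = 2 and G(s) = L{g(t)}.
L{1} = 1/s.

F(s) = exp(-2*s)/s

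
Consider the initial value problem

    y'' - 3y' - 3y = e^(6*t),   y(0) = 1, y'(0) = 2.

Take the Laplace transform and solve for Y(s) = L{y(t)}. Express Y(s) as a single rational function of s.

Y(s) = (s^2 - 7*s + 7)/(s^3 - 9*s^2 + 15*s + 18)

Laplace-transform each side.
The derivative rules (L{y''} = s^2 Y - s·y(0) - y'(0) and L{y'} = sY - y(0), with y(0) = 1, y'(0) = 2) turn the left side into (s^2 - 3*s - 3)Y - (s - 1).
The right side is L{e^(6*t)} = 1/(s - 6).
So (s^2 - 3*s - 3)Y = 1/(s - 6) + (s - 1).
Solve for Y(s) and write it as one ratio of polynomials.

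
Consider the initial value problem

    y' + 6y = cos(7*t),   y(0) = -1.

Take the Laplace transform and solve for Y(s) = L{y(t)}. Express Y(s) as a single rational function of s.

Take the Laplace transform of both sides.
With L{y'} = sY - y(0) = sY - (-1): the LHS transforms to (s + 6)Y - (-1).
The right side is L{cos(7*t)} = s/(s^2 + 49).
So (s + 6)Y = s/(s^2 + 49) + (-1).
Divide through and combine into a single rational function.

Y(s) = (-s^2 + s - 49)/(s^3 + 6*s^2 + 49*s + 294)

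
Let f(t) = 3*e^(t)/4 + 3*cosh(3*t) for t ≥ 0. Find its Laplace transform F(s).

Apply the Laplace transform termwise.
(3/4)·[L{e^(t)} = 1/(s - 1)]; (3)·[L{cosh(3t)} = s/(s^2 - 9)].

F(s) = 3*s/(s^2 - 9) + 3/(4*(s - 1))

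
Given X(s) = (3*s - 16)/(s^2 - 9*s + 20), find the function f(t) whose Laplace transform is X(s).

f(t) = -exp(5*t) + 4*exp(4*t)

Factor the denominator: s^2 - 9*s + 20 = (s - 5)*(s - 4).
Partial fraction decomposition gives [-1/(s - 5)] + [4/(s - 4)].
Invert each term: -1/(s - 5) ↔ -e^(5t); 4/(s - 4) ↔ 4e^(4t).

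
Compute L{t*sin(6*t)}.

12*s/(s^2 + 36)^2

L{sin(6t)} = 6/(s^2 + 36).
Then apply L{t·g(t)} = -d/ds[G(s)] with G(s) = 6/(s^2 + 36):
differentiating 1 time and applying the sign gives 12*s/(s^2 + 36)^2.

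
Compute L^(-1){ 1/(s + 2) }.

Since L{e^(-2t)} = 1/(s + 2), the inverse is e^(-2*t).

exp(-2*t)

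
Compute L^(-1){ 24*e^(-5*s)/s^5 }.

Heaviside(t - 5)*((t - 5)^4)

The factor e^(-5s) signals a time shift by c = 5 (second shifting theorem).
L{t^4} = 4!/s^5 = 24/s^5, so L^-1{24/s^5} = t^4.
Hence the inverse is u(t - 5) times that function evaluated at t - 5.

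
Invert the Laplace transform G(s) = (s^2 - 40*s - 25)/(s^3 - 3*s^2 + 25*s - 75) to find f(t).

Factor the denominator: s^3 - 3*s^2 + 25*s - 75 = (s - 3)*(s^2 + 25).
Partial fraction decomposition gives [-4/(s - 3)] + [5*s/(s^2 + 25)] + [-25/(s^2 + 25)].
Invert each term: -4/(s - 3) ↔ -4e^(3t); 5·s/(s^2 + 25) ↔ 5cos(5t); -5·5/(s^2 + 25) ↔ -5sin(5t).

f(t) = -4*exp(3*t) - 5*sin(5*t) + 5*cos(5*t)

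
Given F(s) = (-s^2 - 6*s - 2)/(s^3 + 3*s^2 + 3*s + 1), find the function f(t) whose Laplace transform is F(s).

f(t) = 3*t^2*exp(-t)/2 - 4*t*exp(-t) - exp(-t)

Factor the denominator: s^3 + 3*s^2 + 3*s + 1 = (s + 1)^3.
Partial fraction decomposition gives [-1/(s + 1)] + [-4/(s + 1)^2] + [3/(s + 1)^3].
Invert each term: -1/(s + 1) ↔ -e^(-t); -4/(s + 1)^2 ↔ -4t·e^(-t); 3/(s + 1)^3 ↔ (3/2)t^2·e^(-t).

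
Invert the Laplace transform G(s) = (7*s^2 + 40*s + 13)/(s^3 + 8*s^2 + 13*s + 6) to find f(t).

Factor the denominator: s^3 + 8*s^2 + 13*s + 6 = (s + 1)^2*(s + 6).
Partial fraction decomposition gives [6/(s + 1)] + [-4/(s + 1)^2] + [1/(s + 6)].
Invert each term: 6/(s + 1) ↔ 6e^(-t); -4/(s + 1)^2 ↔ -4t·e^(-t); 1/(s + 6) ↔ e^(-6t).

f(t) = -4*t*exp(-t) + 6*exp(-t) + exp(-6*t)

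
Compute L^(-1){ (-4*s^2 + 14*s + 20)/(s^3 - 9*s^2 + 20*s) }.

Factor the denominator: s^3 - 9*s^2 + 20*s = s*(s - 5)*(s - 4).
Partial fraction decomposition gives [-3/(s - 4)] + [1/s] + [-2/(s - 5)].
Invert each term: -3/(s - 4) ↔ -3e^(4t); 1/(s - 0) ↔ e^(0t); -2/(s - 5) ↔ -2e^(5t).

-2*exp(5*t) - 3*exp(4*t) + 1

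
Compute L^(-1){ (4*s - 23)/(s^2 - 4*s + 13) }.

Complete the square in the denominator: s^2 - 4*s + 13 = (s - 2)^2 + 3^2.
Split the numerator to match: 4*s - 23 = 4·(s - 2) - 5·3.
Invert each term: 4·(s - 2)/((s - 2)^2 + 9) ↔ 4e^(2t)cos(3t); -5·3/((s - 2)^2 + 9) ↔ -5e^(2t)sin(3t).

-5*exp(2*t)*sin(3*t) + 4*exp(2*t)*cos(3*t)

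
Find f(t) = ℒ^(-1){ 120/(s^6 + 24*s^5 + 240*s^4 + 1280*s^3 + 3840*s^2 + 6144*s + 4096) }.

Rewrite the denominator: s^6 + 24*s^5 + 240*s^4 + 1280*s^3 + 3840*s^2 + 6144*s + 4096 = (s + 4)^6.
The form in (s + 4) signals a first-shifting-theorem factor e^(-4t).
Since L{t^5} = 5!/s^6 = 120/s^6, the inverse is t^5*e^(-4*t).

f(t) = t^5*exp(-4*t)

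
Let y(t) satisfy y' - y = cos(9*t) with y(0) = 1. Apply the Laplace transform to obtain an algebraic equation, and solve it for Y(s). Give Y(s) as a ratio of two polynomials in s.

Y(s) = (s^2 + s + 81)/(s^3 - s^2 + 81*s - 81)

Laplace-transform each side.
Using L{y'} = sY - y(0) = sY - 1, the left side becomes (s - 1)Y - (1).
The right side is L{cos(9*t)} = s/(s^2 + 81).
So (s - 1)Y = s/(s^2 + 81) + (1).
Divide through and combine into a single rational function.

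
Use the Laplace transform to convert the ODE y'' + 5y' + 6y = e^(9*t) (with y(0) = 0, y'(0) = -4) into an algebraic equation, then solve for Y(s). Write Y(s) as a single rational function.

Laplace-transform each side.
With L{y''} = s^2 Y - s·y(0) - y'(0) and L{y'} = sY - y(0), with y(0) = 0, y'(0) = -4: the LHS transforms to (s^2 + 5*s + 6)Y - (-4).
The right side is L{e^(9*t)} = 1/(s - 9).
So (s^2 + 5*s + 6)Y = 1/(s - 9) + (-4).
Divide through and combine into a single rational function.

Y(s) = (-4*s + 37)/(s^3 - 4*s^2 - 39*s - 54)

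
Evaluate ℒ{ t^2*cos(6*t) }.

L{cos(6t)} = s/(s^2 + 36).
Then apply L{t^2·g(t)} = (-1)^2 d^2/ds^2[G(s)] with G(s) = s/(s^2 + 36):
differentiating 2 times and applying the sign gives 2*s*(s^2 - 108)/(s^2 + 36)^3.

2*s*(s^2 - 108)/(s^2 + 36)^3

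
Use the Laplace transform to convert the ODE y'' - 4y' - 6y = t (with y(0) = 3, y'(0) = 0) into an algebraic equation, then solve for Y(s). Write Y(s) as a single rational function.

Y(s) = (3*s^3 - 12*s^2 + 1)/(s^4 - 4*s^3 - 6*s^2)

Take the Laplace transform of both sides.
The derivative rules (L{y''} = s^2 Y - s·y(0) - y'(0) and L{y'} = sY - y(0), with y(0) = 3, y'(0) = 0) turn the left side into (s^2 - 4*s - 6)Y - (3*s - 12).
The right side is L{t} = s^(-2).
So (s^2 - 4*s - 6)Y = s^(-2) + (3*s - 12).
Isolate Y and clear denominators.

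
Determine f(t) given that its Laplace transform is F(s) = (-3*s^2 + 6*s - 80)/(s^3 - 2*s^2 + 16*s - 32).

Factor the denominator: s^3 - 2*s^2 + 16*s - 32 = (s - 2)*(s^2 + 16).
Partial fraction decomposition gives [-4/(s - 2)] + [s/(s^2 + 16)] + [8/(s^2 + 16)].
Invert each term: -4/(s - 2) ↔ -4e^(2t); 1·s/(s^2 + 16) ↔ cos(4t); 2·4/(s^2 + 16) ↔ 2sin(4t).

f(t) = -4*exp(2*t) + 2*sin(4*t) + cos(4*t)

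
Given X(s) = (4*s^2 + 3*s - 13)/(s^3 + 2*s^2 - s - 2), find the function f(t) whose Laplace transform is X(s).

f(t) = -exp(t) + 6*exp(-t) - exp(-2*t)

Factor the denominator: s^3 + 2*s^2 - s - 2 = (s - 1)*(s + 1)*(s + 2).
Partial fraction decomposition gives [-1/(s - 1)] + [6/(s + 1)] + [-1/(s + 2)].
Invert each term: -1/(s - 1) ↔ -e^(t); 6/(s + 1) ↔ 6e^(-t); -1/(s + 2) ↔ -e^(-2t).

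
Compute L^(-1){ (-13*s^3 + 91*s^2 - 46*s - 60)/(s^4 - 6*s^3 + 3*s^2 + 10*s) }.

4*exp(5*t) - 6*exp(2*t) - 6 - 5*exp(-t)

Factor the denominator: s^4 - 6*s^3 + 3*s^2 + 10*s = s*(s - 5)*(s - 2)*(s + 1).
Partial fraction decomposition gives [-6/(s - 2)] + [4/(s - 5)] + [-5/(s + 1)] + [-6/s].
Invert each term: -6/(s - 2) ↔ -6e^(2t); 4/(s - 5) ↔ 4e^(5t); -5/(s + 1) ↔ -5e^(-t); -6/(s - 0) ↔ -6e^(0t).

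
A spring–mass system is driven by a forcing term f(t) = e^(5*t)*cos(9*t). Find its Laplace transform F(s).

L{cos(9t)} = s/(s^2 + 81).
By the first shifting theorem, multiplying by e^(5t) replaces s with s - 5.

F(s) = (s - 5)/((s - 5)^2 + 81)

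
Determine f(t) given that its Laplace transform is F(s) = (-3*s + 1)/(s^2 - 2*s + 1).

f(t) = -2*t*exp(t) - 3*exp(t)

Factor the denominator: s^2 - 2*s + 1 = (s - 1)^2.
Partial fraction decomposition gives [-3/(s - 1)] + [-2/(s - 1)^2].
Invert each term: -3/(s - 1) ↔ -3e^(t); -2/(s - 1)^2 ↔ -2t·e^(t).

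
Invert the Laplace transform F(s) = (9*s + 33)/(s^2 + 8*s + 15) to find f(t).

f(t) = 3*exp(-3*t) + 6*exp(-5*t)

Factor the denominator: s^2 + 8*s + 15 = (s + 3)*(s + 5).
Partial fraction decomposition gives [6/(s + 5)] + [3/(s + 3)].
Invert each term: 6/(s + 5) ↔ 6e^(-5t); 3/(s + 3) ↔ 3e^(-3t).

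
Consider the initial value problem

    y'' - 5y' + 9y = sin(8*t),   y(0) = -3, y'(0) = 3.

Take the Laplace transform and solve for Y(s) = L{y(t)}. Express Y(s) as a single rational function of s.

Y(s) = (-3*s^3 + 18*s^2 - 192*s + 1160)/(s^4 - 5*s^3 + 73*s^2 - 320*s + 576)

Apply the Laplace transform to the equation.
Using L{y''} = s^2 Y - s·y(0) - y'(0) and L{y'} = sY - y(0), with y(0) = -3, y'(0) = 3, the left side becomes (s^2 - 5*s + 9)Y - (-3*s + 18).
The right side is L{sin(8*t)} = 8/(s^2 + 64).
So (s^2 - 5*s + 9)Y = 8/(s^2 + 64) + (-3*s + 18).
Solve for Y(s) and write it as one ratio of polynomials.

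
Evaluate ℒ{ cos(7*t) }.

L{cos(7t)} = s/(s^2 + 49).

s/(s^2 + 49)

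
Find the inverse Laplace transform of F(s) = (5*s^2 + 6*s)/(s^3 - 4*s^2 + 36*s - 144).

Factor the denominator: s^3 - 4*s^2 + 36*s - 144 = (s - 4)*(s^2 + 36).
Partial fraction decomposition gives [2/(s - 4)] + [3*s/(s^2 + 36)] + [18/(s^2 + 36)].
Invert each term: 2/(s - 4) ↔ 2e^(4t); 3·s/(s^2 + 36) ↔ 3cos(6t); 3·6/(s^2 + 36) ↔ 3sin(6t).

2*exp(4*t) + 3*sin(6*t) + 3*cos(6*t)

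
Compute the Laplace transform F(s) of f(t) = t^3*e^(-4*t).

F(s) = 6/(s + 4)^4

L{t^3} = 3!/s^4 = 6/s^4.
By the first shifting theorem, multiplying by e^(-4t) replaces s with s + 4.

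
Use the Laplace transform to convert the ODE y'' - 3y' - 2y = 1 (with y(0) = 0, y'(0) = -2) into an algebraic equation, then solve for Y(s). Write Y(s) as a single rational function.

Take the Laplace transform of both sides.
With L{y''} = s^2 Y - s·y(0) - y'(0) and L{y'} = sY - y(0), with y(0) = 0, y'(0) = -2: the LHS transforms to (s^2 - 3*s - 2)Y - (-2).
The right side is L{1} = 1/s.
So (s^2 - 3*s - 2)Y = 1/s + (-2).
Divide through and combine into a single rational function.

Y(s) = (-2*s + 1)/(s^3 - 3*s^2 - 2*s)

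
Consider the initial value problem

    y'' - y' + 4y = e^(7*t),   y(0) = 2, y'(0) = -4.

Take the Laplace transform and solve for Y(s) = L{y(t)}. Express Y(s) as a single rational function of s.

Laplace-transform each side.
Using L{y''} = s^2 Y - s·y(0) - y'(0) and L{y'} = sY - y(0), with y(0) = 2, y'(0) = -4, the left side becomes (s^2 - s + 4)Y - (2*s - 6).
The right side is L{e^(7*t)} = 1/(s - 7).
So (s^2 - s + 4)Y = 1/(s - 7) + (2*s - 6).
Isolate Y and clear denominators.

Y(s) = (2*s^2 - 20*s + 43)/(s^3 - 8*s^2 + 11*s - 28)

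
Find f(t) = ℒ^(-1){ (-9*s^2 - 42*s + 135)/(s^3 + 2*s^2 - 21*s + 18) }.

f(t) = -4*exp(3*t) - 6*exp(t) + exp(-6*t)

Factor the denominator: s^3 + 2*s^2 - 21*s + 18 = (s - 3)*(s - 1)*(s + 6).
Partial fraction decomposition gives [-4/(s - 3)] + [-6/(s - 1)] + [1/(s + 6)].
Invert each term: -4/(s - 3) ↔ -4e^(3t); -6/(s - 1) ↔ -6e^(t); 1/(s + 6) ↔ e^(-6t).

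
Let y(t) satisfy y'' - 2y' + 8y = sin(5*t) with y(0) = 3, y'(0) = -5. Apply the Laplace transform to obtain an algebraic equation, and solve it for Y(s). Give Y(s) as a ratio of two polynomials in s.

Y(s) = (3*s^3 - 11*s^2 + 75*s - 270)/(s^4 - 2*s^3 + 33*s^2 - 50*s + 200)

Take the Laplace transform of both sides.
With L{y''} = s^2 Y - s·y(0) - y'(0) and L{y'} = sY - y(0), with y(0) = 3, y'(0) = -5: the LHS transforms to (s^2 - 2*s + 8)Y - (3*s - 11).
The right side is L{sin(5*t)} = 5/(s^2 + 25).
So (s^2 - 2*s + 8)Y = 5/(s^2 + 25) + (3*s - 11).
Solve for Y(s) and write it as one ratio of polynomials.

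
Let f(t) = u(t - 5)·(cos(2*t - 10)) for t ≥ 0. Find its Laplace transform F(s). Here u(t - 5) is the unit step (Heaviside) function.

By the second shifting theorem, L{u(t - c)·g(t - c)} = e^(-cs)·G(s) with c = 5 and G(s) = L{g(t)}.
L{cos(2t)} = s/(s^2 + 4).

F(s) = s*exp(-5*s)/(s^2 + 4)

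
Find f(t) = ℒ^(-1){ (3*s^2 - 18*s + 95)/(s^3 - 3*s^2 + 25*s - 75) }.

f(t) = 2*exp(3*t) - 3*sin(5*t) + cos(5*t)

Factor the denominator: s^3 - 3*s^2 + 25*s - 75 = (s - 3)*(s^2 + 25).
Partial fraction decomposition gives [2/(s - 3)] + [s/(s^2 + 25)] + [-15/(s^2 + 25)].
Invert each term: 2/(s - 3) ↔ 2e^(3t); 1·s/(s^2 + 25) ↔ cos(5t); -3·5/(s^2 + 25) ↔ -3sin(5t).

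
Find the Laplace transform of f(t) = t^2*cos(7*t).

L{cos(7t)} = s/(s^2 + 49).
Then apply L{t^2·g(t)} = (-1)^2 d^2/ds^2[G(s)] with G(s) = s/(s^2 + 49):
differentiating 2 times and applying the sign gives 2*s*(s^2 - 147)/(s^2 + 49)^3.

2*s*(s^2 - 147)/(s^2 + 49)^3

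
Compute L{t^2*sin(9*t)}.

54*(s^2 - 27)/(s^2 + 81)^3

L{sin(9t)} = 9/(s^2 + 81).
Then apply L{t^2·g(t)} = (-1)^2 d^2/ds^2[H(s)] with H(s) = 9/(s^2 + 81):
differentiating 2 times and applying the sign gives 54*(s^2 - 27)/(s^2 + 81)^3.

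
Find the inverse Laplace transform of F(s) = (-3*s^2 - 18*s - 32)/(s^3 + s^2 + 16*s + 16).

-4*sin(4*t) - 2*cos(4*t) - exp(-t)

Factor the denominator: s^3 + s^2 + 16*s + 16 = (s + 1)*(s^2 + 16).
Partial fraction decomposition gives [-1/(s + 1)] + [-2*s/(s^2 + 16)] + [-16/(s^2 + 16)].
Invert each term: -1/(s + 1) ↔ -e^(-t); -2·s/(s^2 + 16) ↔ -2cos(4t); -4·4/(s^2 + 16) ↔ -4sin(4t).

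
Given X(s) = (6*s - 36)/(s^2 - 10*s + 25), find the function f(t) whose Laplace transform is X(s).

Factor the denominator: s^2 - 10*s + 25 = (s - 5)^2.
Partial fraction decomposition gives [6/(s - 5)] + [-6/(s - 5)^2].
Invert each term: 6/(s - 5) ↔ 6e^(5t); -6/(s - 5)^2 ↔ -6t·e^(5t).

f(t) = -6*t*exp(5*t) + 6*exp(5*t)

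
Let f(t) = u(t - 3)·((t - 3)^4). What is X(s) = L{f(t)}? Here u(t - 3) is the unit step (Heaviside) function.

X(s) = 24*exp(-3*s)/s^5

By the second shifting theorem, L{u(t - c)·g(t - c)} = e^(-cs)·G(s) with c = 3 and G(s) = L{g(t)}.
L{t^4} = 4!/s^5 = 24/s^5.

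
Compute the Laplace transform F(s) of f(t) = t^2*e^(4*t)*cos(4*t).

F(s) = 2*(s - 4)*(s^2 - 8*s - 32)/(s^2 - 8*s + 32)^3

L{cos(4t)} = s/(s^2 + 16).
Multiplying by e^(4t) shifts s → s - 4, so L{e^(4*t)*cos(4*t)} = (s - 4)/((s - 4)^2 + 16).
Then apply L{t^2·g(t)} = (-1)^2 d^2/ds^2[G(s)] with G(s) = (s - 4)/((s - 4)^2 + 16):
differentiating 2 times and applying the sign gives 2*(s - 4)*(s^2 - 8*s - 32)/(s^2 - 8*s + 32)^3.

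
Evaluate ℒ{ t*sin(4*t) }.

L{sin(4t)} = 4/(s^2 + 16).
Then apply L{t·g(t)} = -d/ds[G(s)] with G(s) = 4/(s^2 + 16):
differentiating 1 time and applying the sign gives 8*s/(s^2 + 16)^2.

8*s/(s^2 + 16)^2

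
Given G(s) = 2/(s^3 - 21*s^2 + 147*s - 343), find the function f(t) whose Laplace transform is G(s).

Rewrite the denominator: s^3 - 21*s^2 + 147*s - 343 = (s - 7)^3.
The form in (s - 7) signals a first-shifting-theorem factor e^(7t).
Since L{t^2} = 2!/s^3 = 2/s^3, the inverse is t^2*exp(7*t).

f(t) = t^2*exp(7*t)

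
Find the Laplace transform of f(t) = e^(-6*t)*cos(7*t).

L{cos(7t)} = s/(s^2 + 49).
By the first shifting theorem, multiplying by e^(-6t) replaces s with s + 6.

(s + 6)/((s + 6)^2 + 49)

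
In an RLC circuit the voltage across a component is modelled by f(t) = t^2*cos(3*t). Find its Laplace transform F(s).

L{cos(3t)} = s/(s^2 + 9).
Then apply L{t^2·g(t)} = (-1)^2 d^2/ds^2[G(s)] with G(s) = s/(s^2 + 9):
differentiating 2 times and applying the sign gives 2*s*(s^2 - 27)/(s^2 + 9)^3.

F(s) = 2*s*(s^2 - 27)/(s^2 + 9)^3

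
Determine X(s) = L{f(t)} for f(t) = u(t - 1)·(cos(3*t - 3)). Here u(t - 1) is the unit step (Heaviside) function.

X(s) = s*exp(-s)/(s^2 + 9)

By the second shifting theorem, L{u(t - c)·g(t - c)} = e^(-cs)·G(s) with c = 1 and G(s) = L{g(t)}.
L{cos(3t)} = s/(s^2 + 9).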